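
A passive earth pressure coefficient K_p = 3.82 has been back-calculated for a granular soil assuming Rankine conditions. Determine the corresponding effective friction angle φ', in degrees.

35.8°

K_p = (1+sin φ)/(1−sin φ) ⇒ sin φ = (K_p − 1)/(K_p + 1) = 0.5851.
φ = arcsin(0.5851) = 35.81°.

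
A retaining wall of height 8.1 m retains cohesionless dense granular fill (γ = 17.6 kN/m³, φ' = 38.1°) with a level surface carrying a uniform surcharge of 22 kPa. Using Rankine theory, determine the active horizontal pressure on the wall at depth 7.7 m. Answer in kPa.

K_a = (1 − sin φ)/(1 + sin φ) = 0.2368.
σ_v = γz + q = 17.6 × 7.7 + 22 = 157.5 kPa.
σ_h = K_a σ_v = 0.2368 × 157.5 = 37.31 kPa.

37.3 kPa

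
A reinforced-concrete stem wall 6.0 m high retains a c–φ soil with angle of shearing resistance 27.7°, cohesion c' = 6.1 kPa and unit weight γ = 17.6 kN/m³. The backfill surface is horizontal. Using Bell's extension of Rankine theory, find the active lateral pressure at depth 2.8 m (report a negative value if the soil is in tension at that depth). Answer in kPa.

K_a = (1 − sin φ)/(1 + sin φ) = 0.3653.
σ_a = K_a γ z − 2c√K_a = 0.3653×17.6×2.8 − 2×6.1×0.6044 = 10.63 kPa.

10.6 kPa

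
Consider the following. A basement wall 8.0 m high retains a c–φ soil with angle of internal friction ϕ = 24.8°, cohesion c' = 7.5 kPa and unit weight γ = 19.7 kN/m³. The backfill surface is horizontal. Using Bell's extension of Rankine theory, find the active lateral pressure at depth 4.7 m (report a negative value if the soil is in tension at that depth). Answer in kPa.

K_a = (1 − sin φ)/(1 + sin φ) = 0.4090.
σ_a = K_a γ z − 2c√K_a = 0.4090×19.7×4.7 − 2×7.5×0.6395 = 28.28 kPa.

28.3 kPa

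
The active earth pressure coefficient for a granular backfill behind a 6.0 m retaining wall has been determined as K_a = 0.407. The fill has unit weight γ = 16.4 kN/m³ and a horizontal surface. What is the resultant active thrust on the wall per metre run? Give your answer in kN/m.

120 kN/m

P = ½ K_a γ H² = 0.5 × 0.407 × 16.4 × 6.0² = 120.1 kN/m.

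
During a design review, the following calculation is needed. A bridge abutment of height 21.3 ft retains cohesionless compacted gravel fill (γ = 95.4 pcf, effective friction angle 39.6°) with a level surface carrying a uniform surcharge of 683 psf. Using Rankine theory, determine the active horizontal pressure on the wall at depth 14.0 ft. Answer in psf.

447 psf

K_a = (1 − sin φ)/(1 + sin φ) = 0.2214.
σ_v = γz + q = 95.4 × 14.0 + 683 = 2019 psf.
σ_h = K_a σ_v = 0.2214 × 2019 = 447.0 psf.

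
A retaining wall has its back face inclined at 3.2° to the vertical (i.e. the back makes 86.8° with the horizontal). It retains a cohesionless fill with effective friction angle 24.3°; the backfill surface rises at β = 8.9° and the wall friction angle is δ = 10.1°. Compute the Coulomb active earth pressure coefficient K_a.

K_a = sin²(α+φ) / [sin²α · sin(α−δ) · (1 + √{sin(φ+δ)sin(φ−β) / (sin(α−δ)sin(α+β))})²].
With α = 86.8°, φ = 24.3°, δ = 10.1°, β = 8.9°: K_a = 0.4620.

0.462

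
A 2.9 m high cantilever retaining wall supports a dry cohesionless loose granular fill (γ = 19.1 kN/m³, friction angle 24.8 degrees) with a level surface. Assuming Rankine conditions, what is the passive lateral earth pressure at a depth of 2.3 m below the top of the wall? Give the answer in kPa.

107 kPa

K_p = (1 + sin φ)/(1 − sin φ) = 2.445.
σ_h = K_p γ z = 2.445 × 19.1 × 2.3 = 107.4 kPa.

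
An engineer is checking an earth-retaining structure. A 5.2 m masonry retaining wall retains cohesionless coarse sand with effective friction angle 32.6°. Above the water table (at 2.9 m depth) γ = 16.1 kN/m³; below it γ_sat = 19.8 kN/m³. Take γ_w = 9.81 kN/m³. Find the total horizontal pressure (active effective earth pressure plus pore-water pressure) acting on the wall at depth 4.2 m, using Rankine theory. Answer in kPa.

30.6 kPa

K_a = (1 − sin φ)/(1 + sin φ) = 0.2997.
γ' = 19.8 − 9.81 = 9.990 kN/m³.
Effective vertical stress at 4.2 m: σ'_v = 16.1×2.9 + 9.990×1.30 = 59.68 kPa.
σ'_h = K_a σ'_v = 0.2997 × 59.68 = 17.89 kPa; u = γ_w × 1.30 = 12.75 kPa.
Total σ_h = 17.89 + 12.75 = 30.64 kPa.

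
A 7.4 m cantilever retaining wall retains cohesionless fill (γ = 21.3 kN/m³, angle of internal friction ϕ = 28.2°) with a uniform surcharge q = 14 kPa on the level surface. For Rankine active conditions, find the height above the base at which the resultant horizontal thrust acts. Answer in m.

2.65 m

K_a = 0.3582.
Triangular part P₁ = ½K_aγH² = 208.9 at H/3 = 2.467 m; rectangular part P₂ = K_a q H = 37.11 at H/2 = 3.700 m.
ȳ = (P₁·2.467 + P₂·3.700)/(P₁+P₂) = 2.653 m.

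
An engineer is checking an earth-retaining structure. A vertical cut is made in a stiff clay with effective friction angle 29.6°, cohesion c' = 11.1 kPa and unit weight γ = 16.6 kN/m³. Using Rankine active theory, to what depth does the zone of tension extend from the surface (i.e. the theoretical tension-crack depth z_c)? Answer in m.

K_a = tan²(45° − 29.6°/2) = 0.3387; √K_a = 0.5820.
The active pressure is zero where K_a γ z = 2c√K_a, so z_c = 2c/(γ√K_a) = 2×11.1/(16.6×0.5820) = 2.298 m.

2.30 m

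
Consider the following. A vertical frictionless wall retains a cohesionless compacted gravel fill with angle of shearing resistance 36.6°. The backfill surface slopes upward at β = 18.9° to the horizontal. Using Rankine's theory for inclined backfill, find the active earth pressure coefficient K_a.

0.291

K_a = cos β · (cos β − √(cos²β − cos²φ)) / (cos β + √(cos²β − cos²φ)).
cos β = 0.9461, cos φ = 0.8028, √(cos²β − cos²φ) = 0.5006.
K_a = 0.9461 × (0.9461 − 0.5006)/(0.9461 + 0.5006) = 0.2914.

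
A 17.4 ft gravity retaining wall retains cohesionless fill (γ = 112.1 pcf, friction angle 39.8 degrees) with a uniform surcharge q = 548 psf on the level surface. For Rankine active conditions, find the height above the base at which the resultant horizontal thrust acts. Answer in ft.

6.84 ft

K_a = 0.2194.
Triangular part P₁ = ½K_aγH² = 3724 at H/3 = 5.800 ft; rectangular part P₂ = K_a q H = 2092 at H/2 = 8.700 ft.
ȳ = (P₁·5.800 + P₂·8.700)/(P₁+P₂) = 6.843 ft.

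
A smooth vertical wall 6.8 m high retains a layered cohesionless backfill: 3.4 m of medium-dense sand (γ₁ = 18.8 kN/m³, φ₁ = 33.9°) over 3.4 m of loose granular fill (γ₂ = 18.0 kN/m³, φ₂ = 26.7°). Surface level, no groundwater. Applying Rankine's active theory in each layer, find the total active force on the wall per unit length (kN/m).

153 kN/m

K_a1 = tan²(45°−33.9°/2) = 0.2839; K_a2 = tan²(45°−26.7°/2) = 0.3800.
Layer 1: σ at base = K_a1 γ₁ h₁ = 18.15 kPa; P₁ = ½×18.15×3.4 = 30.85.
Layer 2: σ_v at top = γ₁h₁ = 63.92; σ_h top = K_a2×63.92 = 24.29; σ_h base = K_a2×(63.92+18.0×3.4) = 47.54.
P₂ = ½(24.29+47.54)×3.4 = 122.1. Total P_a = 30.85+122.1 = 153.0 kN/m.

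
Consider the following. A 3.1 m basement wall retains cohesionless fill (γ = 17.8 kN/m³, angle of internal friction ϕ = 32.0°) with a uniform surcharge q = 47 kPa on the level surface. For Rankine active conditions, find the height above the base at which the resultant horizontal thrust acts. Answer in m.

K_a = 0.3073.
Triangular part P₁ = ½K_aγH² = 26.28 at H/3 = 1.033 m; rectangular part P₂ = K_a q H = 44.77 at H/2 = 1.550 m.
ȳ = (P₁·1.033 + P₂·1.550)/(P₁+P₂) = 1.359 m.

1.36 m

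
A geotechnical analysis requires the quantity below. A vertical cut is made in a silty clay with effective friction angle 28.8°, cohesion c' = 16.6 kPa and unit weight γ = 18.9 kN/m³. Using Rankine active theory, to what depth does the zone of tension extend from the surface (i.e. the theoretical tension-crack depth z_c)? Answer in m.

K_a = tan²(45° − 28.8°/2) = 0.3498; √K_a = 0.5914.
The active pressure is zero where K_a γ z = 2c√K_a, so z_c = 2c/(γ√K_a) = 2×16.6/(18.9×0.5914) = 2.970 m.

2.97 m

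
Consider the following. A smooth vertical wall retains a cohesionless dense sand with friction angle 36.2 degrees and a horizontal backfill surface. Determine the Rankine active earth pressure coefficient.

0.257

K_a = tan²(45° − φ/2) = tan²(26.90°) = 0.2574.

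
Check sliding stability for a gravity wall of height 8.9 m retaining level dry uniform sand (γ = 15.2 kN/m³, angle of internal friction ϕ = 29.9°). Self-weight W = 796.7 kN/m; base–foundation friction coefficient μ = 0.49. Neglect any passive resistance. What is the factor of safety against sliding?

K_a = tan²(45° − 29.9°/2) = 0.3347.
P_a = ½K_aγH² = 0.5×0.3347×15.2×8.9² = 201.5 kN/m, acting at H/3 = 2.967 m above the base.
FS_sliding = μW / P_a = 0.49×796.7 / 201.5 = 1.938.

1.94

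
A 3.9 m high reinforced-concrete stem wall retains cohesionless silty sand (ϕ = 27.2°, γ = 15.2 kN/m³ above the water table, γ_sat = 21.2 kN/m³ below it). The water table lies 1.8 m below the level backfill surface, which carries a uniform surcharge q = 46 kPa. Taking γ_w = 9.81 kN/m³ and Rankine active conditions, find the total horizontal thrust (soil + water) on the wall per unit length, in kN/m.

K_a = tan²(45° − φ/2) = 0.3726.
γ' = 21.2 − 9.81 = 11.39 kN/m³. h₂ = H − d_w = 2.1 m.
σ'_h: at surface K_a·q = 17.14; at WT K_a(q+γd_w) = 27.33; at base K_a(q+γd_w+γ'h₂) = 36.25 kPa.
P₁ = ½(17.14+27.33)×1.8 = 40.03; P₂ = ½(27.33+36.25)×2.1 = 66.76; P_w = ½γ_w h₂² = 21.63.
Total = 40.03+66.76+21.63 = 128.4 kN/m.

128 kN/m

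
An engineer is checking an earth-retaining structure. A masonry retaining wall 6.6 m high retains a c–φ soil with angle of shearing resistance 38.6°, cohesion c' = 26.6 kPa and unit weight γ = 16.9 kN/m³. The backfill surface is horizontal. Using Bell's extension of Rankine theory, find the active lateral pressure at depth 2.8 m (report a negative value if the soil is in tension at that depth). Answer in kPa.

K_a = (1 − sin φ)/(1 + sin φ) = 0.2316.
σ_a = K_a γ z − 2c√K_a = 0.2316×16.9×2.8 − 2×26.6×0.4813 = -14.64 kPa.

-14.6 kPa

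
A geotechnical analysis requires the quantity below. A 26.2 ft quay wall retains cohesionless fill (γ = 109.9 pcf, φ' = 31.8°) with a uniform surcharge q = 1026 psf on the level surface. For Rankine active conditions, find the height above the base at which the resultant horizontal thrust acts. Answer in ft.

K_a = 0.3098.
Triangular part P₁ = ½K_aγH² = 11690 at H/3 = 8.733 ft; rectangular part P₂ = K_a q H = 8328 at H/2 = 13.10 ft.
ȳ = (P₁·8.733 + P₂·13.10)/(P₁+P₂) = 10.55 ft.

10.6 ft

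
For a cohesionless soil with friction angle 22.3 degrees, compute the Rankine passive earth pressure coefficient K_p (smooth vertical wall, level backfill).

K_p = (1 + sin φ)/(1 − sin φ) = tan²(45° + 22.3°/2) = 2.223.

2.22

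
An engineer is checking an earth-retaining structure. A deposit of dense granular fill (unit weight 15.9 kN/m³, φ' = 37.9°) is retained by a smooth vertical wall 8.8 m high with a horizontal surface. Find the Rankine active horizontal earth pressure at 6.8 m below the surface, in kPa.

25.8 kPa

K_a = (1 − sin φ)/(1 + sin φ) = 0.2389.
σ_h = K_a γ z = 0.2389 × 15.9 × 6.8 = 25.83 kPa.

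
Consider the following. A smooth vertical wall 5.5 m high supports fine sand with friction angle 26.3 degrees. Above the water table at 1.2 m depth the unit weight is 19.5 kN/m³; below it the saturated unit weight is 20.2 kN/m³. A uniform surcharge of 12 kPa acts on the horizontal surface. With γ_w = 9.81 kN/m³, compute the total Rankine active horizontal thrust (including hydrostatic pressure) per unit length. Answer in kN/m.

K_a = tan²(45° − φ/2) = 0.3859.
γ' = 20.2 − 9.81 = 10.39 kN/m³. h₂ = H − d_w = 4.3 m.
σ'_h: at surface K_a·q = 4.631; at WT K_a(q+γd_w) = 13.66; at base K_a(q+γd_w+γ'h₂) = 30.90 kPa.
P₁ = ½(4.631+13.66)×1.2 = 10.98; P₂ = ½(13.66+30.90)×4.3 = 95.82; P_w = ½γ_w h₂² = 90.69.
Total = 10.98+95.82+90.69 = 197.5 kN/m.

197 kN/m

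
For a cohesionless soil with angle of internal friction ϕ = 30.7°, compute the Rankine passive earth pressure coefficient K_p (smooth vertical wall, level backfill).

K_p = (1 + sin φ)/(1 − sin φ) = tan²(45° + 30.7°/2) = 3.086.

3.09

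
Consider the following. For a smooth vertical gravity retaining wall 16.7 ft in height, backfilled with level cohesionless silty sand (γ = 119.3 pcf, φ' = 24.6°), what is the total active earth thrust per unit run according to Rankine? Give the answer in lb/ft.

6860 lb/ft

K_a = tan²(45° − φ/2) = 0.4121.
P_a = ½ K_a γ H² = 0.5 × 0.4121 × 119.3 × 16.7² = 6856 lb/ft.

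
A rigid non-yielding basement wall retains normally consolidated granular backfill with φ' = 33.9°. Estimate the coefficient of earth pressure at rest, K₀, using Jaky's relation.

K₀ = 1 − sin φ' = 1 − sin 33.9° = 0.4423.

0.442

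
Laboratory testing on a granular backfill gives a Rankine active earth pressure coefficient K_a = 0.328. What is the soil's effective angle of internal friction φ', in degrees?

K_a = tan²(45° − φ/2) ⇒ 45° − φ/2 = arctan(√0.328) = 29.80°.
φ = 2(45° − 29.80°) = 30.40°.

30.4°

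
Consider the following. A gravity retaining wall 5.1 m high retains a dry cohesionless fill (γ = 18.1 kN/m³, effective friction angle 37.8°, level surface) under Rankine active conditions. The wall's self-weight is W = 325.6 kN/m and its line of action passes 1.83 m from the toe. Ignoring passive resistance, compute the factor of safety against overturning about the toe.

6.20

K_a = tan²(45° − 37.8°/2) = 0.2400.
P_a = ½K_aγH² = 0.5×0.2400×18.1×5.1² = 56.49 kN/m, acting at H/3 = 1.700 m above the base.
Overturning moment M_o = P_a × H/3 = 56.49 × 1.700 = 96.04.
Resisting moment M_r = W × 1.83 = 325.6 × 1.83 = 595.8.
FS_overturning = M_r/M_o = 595.8/96.04 = 6.204.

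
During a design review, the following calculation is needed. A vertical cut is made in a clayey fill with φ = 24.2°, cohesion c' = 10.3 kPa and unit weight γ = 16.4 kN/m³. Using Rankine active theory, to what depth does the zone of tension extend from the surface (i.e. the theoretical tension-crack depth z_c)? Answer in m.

K_a = tan²(45° − 24.2°/2) = 0.4185; √K_a = 0.6469.
The active pressure is zero where K_a γ z = 2c√K_a, so z_c = 2c/(γ√K_a) = 2×10.3/(16.4×0.6469) = 1.942 m.

1.94 m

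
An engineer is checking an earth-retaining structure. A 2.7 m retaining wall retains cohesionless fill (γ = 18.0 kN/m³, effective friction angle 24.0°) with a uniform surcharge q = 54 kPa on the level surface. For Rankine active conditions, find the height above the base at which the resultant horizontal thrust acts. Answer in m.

K_a = 0.4217.
Triangular part P₁ = ½K_aγH² = 27.67 at H/3 = 0.9000 m; rectangular part P₂ = K_a q H = 61.49 at H/2 = 1.350 m.
ȳ = (P₁·0.9000 + P₂·1.350)/(P₁+P₂) = 1.210 m.

1.21 m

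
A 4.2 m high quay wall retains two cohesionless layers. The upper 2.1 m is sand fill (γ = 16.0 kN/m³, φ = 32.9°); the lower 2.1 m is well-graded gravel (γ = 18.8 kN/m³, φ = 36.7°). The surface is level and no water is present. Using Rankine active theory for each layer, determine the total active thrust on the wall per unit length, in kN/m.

K_a1 = tan²(45°−32.9°/2) = 0.2960; K_a2 = tan²(45°−36.7°/2) = 0.2519.
Layer 1: σ at base = K_a1 γ₁ h₁ = 9.947 kPa; P₁ = ½×9.947×2.1 = 10.44.
Layer 2: σ_v at top = γ₁h₁ = 33.60; σ_h top = K_a2×33.60 = 8.462; σ_h base = K_a2×(33.60+18.8×2.1) = 18.41.
P₂ = ½(8.462+18.41)×2.1 = 28.21. Total P_a = 10.44+28.21 = 38.66 kN/m.

38.7 kN/m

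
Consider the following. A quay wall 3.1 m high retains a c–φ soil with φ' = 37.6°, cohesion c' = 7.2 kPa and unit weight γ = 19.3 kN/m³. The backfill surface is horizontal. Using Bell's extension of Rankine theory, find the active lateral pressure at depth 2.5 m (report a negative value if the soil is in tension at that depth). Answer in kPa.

4.60 kPa

K_a = (1 − sin φ)/(1 + sin φ) = 0.2421.
σ_a = K_a γ z − 2c√K_a = 0.2421×19.3×2.5 − 2×7.2×0.4921 = 4.597 kPa.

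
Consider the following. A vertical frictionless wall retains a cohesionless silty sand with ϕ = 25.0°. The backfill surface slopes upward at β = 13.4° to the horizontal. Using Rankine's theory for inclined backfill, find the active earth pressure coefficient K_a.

K_a = cos β · (cos β − √(cos²β − cos²φ)) / (cos β + √(cos²β − cos²φ)).
cos β = 0.9728, cos φ = 0.9063, √(cos²β − cos²φ) = 0.3534.
K_a = 0.9728 × (0.9728 − 0.3534)/(0.9728 + 0.3534) = 0.4543.

0.454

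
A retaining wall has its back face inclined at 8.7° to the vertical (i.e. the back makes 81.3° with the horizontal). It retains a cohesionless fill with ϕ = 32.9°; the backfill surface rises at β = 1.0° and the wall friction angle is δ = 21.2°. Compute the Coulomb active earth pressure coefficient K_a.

K_a = sin²(α+φ) / [sin²α · sin(α−δ) · (1 + √{sin(φ+δ)sin(φ−β) / (sin(α−δ)sin(α+β))})²].
With α = 81.3°, φ = 32.9°, δ = 21.2°, β = 1.0°: K_a = 0.3375.

0.338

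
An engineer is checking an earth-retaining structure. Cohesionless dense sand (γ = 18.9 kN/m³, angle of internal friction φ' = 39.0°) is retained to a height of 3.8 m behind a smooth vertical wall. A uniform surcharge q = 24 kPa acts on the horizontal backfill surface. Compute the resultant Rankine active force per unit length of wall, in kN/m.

K_a = tan²(45° − φ/2) = 0.2275.
Soil triangle: ½ K_a γ H² = 0.5×0.2275×18.9×3.8² = 31.04 kN/m.
Surcharge rectangle: K_a q H = 0.2275×24×3.8 = 20.75 kN/m.
Total = 31.04 + 20.75 = 51.79 kN/m.

51.8 kN/m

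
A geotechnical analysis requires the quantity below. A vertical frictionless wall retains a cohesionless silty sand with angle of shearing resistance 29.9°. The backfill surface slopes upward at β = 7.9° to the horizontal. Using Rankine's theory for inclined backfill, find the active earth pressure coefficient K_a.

K_a = cos β · (cos β − √(cos²β − cos²φ)) / (cos β + √(cos²β − cos²φ)).
cos β = 0.9905, cos φ = 0.8669, √(cos²β − cos²φ) = 0.4792.
K_a = 0.9905 × (0.9905 − 0.4792)/(0.9905 + 0.4792) = 0.3446.

0.345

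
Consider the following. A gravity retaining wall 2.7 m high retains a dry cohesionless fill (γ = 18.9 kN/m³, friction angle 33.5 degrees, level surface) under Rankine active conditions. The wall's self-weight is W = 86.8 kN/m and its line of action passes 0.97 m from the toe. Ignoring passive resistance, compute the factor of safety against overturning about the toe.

4.70

K_a = tan²(45° − 33.5°/2) = 0.2887.
P_a = ½K_aγH² = 0.5×0.2887×18.9×2.7² = 19.89 kN/m, acting at H/3 = 0.9000 m above the base.
Overturning moment M_o = P_a × H/3 = 19.89 × 0.9000 = 17.90.
Resisting moment M_r = W × 0.97 = 86.8 × 0.97 = 84.20.
FS_overturning = M_r/M_o = 84.20/17.90 = 4.704.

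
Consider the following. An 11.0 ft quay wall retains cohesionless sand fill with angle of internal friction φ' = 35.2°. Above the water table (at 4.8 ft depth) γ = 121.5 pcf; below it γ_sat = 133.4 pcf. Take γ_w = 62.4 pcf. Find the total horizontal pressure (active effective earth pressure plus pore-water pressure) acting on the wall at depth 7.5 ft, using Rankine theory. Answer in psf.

377 psf

K_a = (1 − sin φ)/(1 + sin φ) = 0.2687.
γ' = 133.4 − 62.4 = 71.00 pcf.
Effective vertical stress at 7.5 ft: σ'_v = 121.5×4.8 + 71.00×2.70 = 774.9 psf.
σ'_h = K_a σ'_v = 0.2687 × 774.9 = 208.2 psf; u = γ_w × 2.70 = 168.5 psf.
Total σ_h = 208.2 + 168.5 = 376.7 psf.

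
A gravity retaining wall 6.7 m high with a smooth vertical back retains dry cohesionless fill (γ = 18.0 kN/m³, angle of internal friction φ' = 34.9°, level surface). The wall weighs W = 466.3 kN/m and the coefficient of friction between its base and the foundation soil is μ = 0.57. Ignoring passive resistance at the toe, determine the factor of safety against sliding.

2.42

K_a = tan²(45° − 34.9°/2) = 0.2721.
P_a = ½K_aγH² = 0.5×0.2721×18.0×6.7² = 109.9 kN/m, acting at H/3 = 2.233 m above the base.
FS_sliding = μW / P_a = 0.57×466.3 / 109.9 = 2.417.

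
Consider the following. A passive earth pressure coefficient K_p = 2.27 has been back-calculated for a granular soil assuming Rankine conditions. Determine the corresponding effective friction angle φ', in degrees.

22.9°

K_p = (1+sin φ)/(1−sin φ) ⇒ sin φ = (K_p − 1)/(K_p + 1) = 0.3884.
φ = arcsin(0.3884) = 22.85°.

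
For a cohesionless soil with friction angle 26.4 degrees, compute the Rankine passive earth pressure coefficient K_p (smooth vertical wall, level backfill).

K_p = (1 + sin φ)/(1 − sin φ) = tan²(45° + 26.4°/2) = 2.601.

2.60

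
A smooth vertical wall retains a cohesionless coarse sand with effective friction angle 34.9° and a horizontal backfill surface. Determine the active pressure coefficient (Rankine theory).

K_a = (1 − sin φ)/(1 + sin φ) = (1 − sin 34.9°)/(1 + sin 34.9°) = 0.2721.

0.272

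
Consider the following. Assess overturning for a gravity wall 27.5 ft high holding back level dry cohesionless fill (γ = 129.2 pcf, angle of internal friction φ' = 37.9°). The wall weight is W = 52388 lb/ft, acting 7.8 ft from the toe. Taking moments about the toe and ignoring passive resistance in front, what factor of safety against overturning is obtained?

K_a = tan²(45° − 37.9°/2) = 0.2389.
P_a = ½K_aγH² = 0.5×0.2389×129.2×27.5² = 11670 lb/ft, acting at H/3 = 9.167 ft above the base.
Overturning moment M_o = P_a × H/3 = 11670 × 9.167 = 107000.
Resisting moment M_r = W × 7.8 = 52388 × 7.8 = 408600.
FS_overturning = M_r/M_o = 408600/107000 = 3.819.

3.82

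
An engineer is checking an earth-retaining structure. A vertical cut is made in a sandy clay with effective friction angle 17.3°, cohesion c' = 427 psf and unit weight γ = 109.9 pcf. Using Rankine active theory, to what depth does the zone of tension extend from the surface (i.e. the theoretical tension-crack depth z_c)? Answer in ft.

K_a = tan²(45° − 17.3°/2) = 0.5416; √K_a = 0.7359.
The active pressure is zero where K_a γ z = 2c√K_a, so z_c = 2c/(γ√K_a) = 2×427/(109.9×0.7359) = 10.56 ft.

10.6 ft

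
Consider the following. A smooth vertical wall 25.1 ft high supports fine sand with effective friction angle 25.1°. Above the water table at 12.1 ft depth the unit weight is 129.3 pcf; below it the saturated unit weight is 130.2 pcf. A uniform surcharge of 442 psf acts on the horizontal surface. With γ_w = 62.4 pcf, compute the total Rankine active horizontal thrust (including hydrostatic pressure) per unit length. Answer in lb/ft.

24100 lb/ft

K_a = tan²(45° − φ/2) = 0.4043.
γ' = 130.2 − 62.4 = 67.80 pcf. h₂ = H − d_w = 13.0 ft.
σ'_h: at surface K_a·q = 178.7; at WT K_a(q+γd_w) = 811.2; at base K_a(q+γd_w+γ'h₂) = 1168 psf.
P₁ = ½(178.7+811.2)×12.1 = 5989; P₂ = ½(811.2+1168)×13.0 = 12860; P_w = ½γ_w h₂² = 5273.
Total = 5989+12860+5273 = 24120 lb/ft.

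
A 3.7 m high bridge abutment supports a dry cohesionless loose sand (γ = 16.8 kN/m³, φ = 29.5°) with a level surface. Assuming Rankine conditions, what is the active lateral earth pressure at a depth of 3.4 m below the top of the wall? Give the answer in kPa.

K_a = (1 − sin φ)/(1 + sin φ) = 0.3401.
σ_h = K_a γ z = 0.3401 × 16.8 × 3.4 = 19.43 kPa.

19.4 kPa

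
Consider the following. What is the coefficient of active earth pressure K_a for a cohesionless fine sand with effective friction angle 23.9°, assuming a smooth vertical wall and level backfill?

0.423

K_a = tan²(45° − φ/2) = tan²(33.05°) = 0.4233.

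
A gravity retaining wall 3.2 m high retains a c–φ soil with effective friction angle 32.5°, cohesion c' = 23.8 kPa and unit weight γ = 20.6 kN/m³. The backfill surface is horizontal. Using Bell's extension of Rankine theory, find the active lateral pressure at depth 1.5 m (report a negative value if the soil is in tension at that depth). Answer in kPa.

-16.8 kPa

K_a = (1 − sin φ)/(1 + sin φ) = 0.3010.
σ_a = K_a γ z − 2c√K_a = 0.3010×20.6×1.5 − 2×23.8×0.5486 = -16.81 kPa.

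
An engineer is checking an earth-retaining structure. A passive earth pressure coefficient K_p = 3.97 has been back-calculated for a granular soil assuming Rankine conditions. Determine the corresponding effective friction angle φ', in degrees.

36.7°

K_p = (1+sin φ)/(1−sin φ) ⇒ sin φ = (K_p − 1)/(K_p + 1) = 0.5976.
φ = arcsin(0.5976) = 36.70°.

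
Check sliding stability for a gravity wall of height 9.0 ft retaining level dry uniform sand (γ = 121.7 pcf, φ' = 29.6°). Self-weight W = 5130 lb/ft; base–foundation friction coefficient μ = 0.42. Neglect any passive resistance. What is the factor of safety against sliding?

1.29

K_a = tan²(45° − 29.6°/2) = 0.3387.
P_a = ½K_aγH² = 0.5×0.3387×121.7×9.0² = 1670 lb/ft, acting at H/3 = 3.000 ft above the base.
FS_sliding = μW / P_a = 0.42×5130 / 1670 = 1.290.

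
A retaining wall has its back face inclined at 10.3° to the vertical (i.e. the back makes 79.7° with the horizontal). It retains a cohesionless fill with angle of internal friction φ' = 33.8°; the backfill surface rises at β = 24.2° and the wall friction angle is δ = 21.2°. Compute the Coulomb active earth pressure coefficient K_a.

0.515

K_a = sin²(α+φ) / [sin²α · sin(α−δ) · (1 + √{sin(φ+δ)sin(φ−β) / (sin(α−δ)sin(α+β))})²].
With α = 79.7°, φ = 33.8°, δ = 21.2°, β = 24.2°: K_a = 0.5152.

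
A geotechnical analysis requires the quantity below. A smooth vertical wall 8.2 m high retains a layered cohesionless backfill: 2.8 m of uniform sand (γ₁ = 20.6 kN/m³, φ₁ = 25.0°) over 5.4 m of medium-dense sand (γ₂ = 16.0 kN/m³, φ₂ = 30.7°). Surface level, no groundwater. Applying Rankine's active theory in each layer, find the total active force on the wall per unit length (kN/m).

K_a1 = tan²(45°−25.0°/2) = 0.4059; K_a2 = tan²(45°−30.7°/2) = 0.3240.
Layer 1: σ at base = K_a1 γ₁ h₁ = 23.41 kPa; P₁ = ½×23.41×2.8 = 32.77.
Layer 2: σ_v at top = γ₁h₁ = 57.68; σ_h top = K_a2×57.68 = 18.69; σ_h base = K_a2×(57.68+16.0×5.4) = 46.69.
P₂ = ½(18.69+46.69)×5.4 = 176.5. Total P_a = 32.77+176.5 = 209.3 kN/m.

209 kN/m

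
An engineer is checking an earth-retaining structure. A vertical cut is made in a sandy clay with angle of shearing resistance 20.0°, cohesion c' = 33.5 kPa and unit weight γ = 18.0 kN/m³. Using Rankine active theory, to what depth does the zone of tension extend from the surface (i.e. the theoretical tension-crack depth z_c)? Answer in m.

K_a = tan²(45° − 20.0°/2) = 0.4903; √K_a = 0.7002.
The active pressure is zero where K_a γ z = 2c√K_a, so z_c = 2c/(γ√K_a) = 2×33.5/(18.0×0.7002) = 5.316 m.

5.32 m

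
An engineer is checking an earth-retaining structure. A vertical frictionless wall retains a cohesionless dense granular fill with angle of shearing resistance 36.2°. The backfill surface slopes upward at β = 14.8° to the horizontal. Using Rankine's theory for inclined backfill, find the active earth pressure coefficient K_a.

K_a = cos β · (cos β − √(cos²β − cos²φ)) / (cos β + √(cos²β − cos²φ)).
cos β = 0.9668, cos φ = 0.8070, √(cos²β − cos²φ) = 0.5325.
K_a = 0.9668 × (0.9668 − 0.5325)/(0.9668 + 0.5325) = 0.2801.

0.280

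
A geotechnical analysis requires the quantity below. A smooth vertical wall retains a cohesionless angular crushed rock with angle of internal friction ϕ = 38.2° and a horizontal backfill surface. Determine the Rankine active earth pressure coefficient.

0.236

K_a = (1 − sin φ)/(1 + sin φ) = (1 − sin 38.2°)/(1 + sin 38.2°) = 0.2358.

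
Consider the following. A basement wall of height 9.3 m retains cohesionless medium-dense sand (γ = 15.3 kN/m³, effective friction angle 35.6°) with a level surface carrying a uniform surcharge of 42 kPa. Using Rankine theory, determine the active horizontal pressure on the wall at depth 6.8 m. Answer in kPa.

38.6 kPa

K_a = (1 − sin φ)/(1 + sin φ) = 0.2641.
σ_v = γz + q = 15.3 × 6.8 + 42 = 146.0 kPa.
σ_h = K_a σ_v = 0.2641 × 146.0 = 38.57 kPa.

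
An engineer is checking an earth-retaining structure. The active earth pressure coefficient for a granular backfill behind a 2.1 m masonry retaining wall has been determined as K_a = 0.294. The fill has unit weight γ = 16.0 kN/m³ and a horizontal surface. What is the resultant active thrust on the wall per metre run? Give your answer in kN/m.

P = ½ K_a γ H² = 0.5 × 0.294 × 16.0 × 2.1² = 10.37 kN/m.

10.4 kN/m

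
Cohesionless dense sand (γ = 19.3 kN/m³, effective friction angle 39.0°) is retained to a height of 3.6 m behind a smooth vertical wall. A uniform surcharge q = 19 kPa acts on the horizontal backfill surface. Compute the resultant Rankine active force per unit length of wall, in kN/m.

44.0 kN/m

K_a = tan²(45° − φ/2) = 0.2275.
Soil triangle: ½ K_a γ H² = 0.5×0.2275×19.3×3.6² = 28.45 kN/m.
Surcharge rectangle: K_a q H = 0.2275×19×3.6 = 15.56 kN/m.
Total = 28.45 + 15.56 = 44.01 kN/m.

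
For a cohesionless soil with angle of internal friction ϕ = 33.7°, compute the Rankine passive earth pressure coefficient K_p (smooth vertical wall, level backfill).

3.49

K_p = (1 + sin φ)/(1 − sin φ) = tan²(45° + 33.7°/2) = 3.493.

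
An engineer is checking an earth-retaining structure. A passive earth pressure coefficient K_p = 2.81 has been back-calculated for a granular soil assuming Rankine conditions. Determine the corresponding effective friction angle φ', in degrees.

K_p = (1+sin φ)/(1−sin φ) ⇒ sin φ = (K_p − 1)/(K_p + 1) = 0.4751.
φ = arcsin(0.4751) = 28.36°.

28.4°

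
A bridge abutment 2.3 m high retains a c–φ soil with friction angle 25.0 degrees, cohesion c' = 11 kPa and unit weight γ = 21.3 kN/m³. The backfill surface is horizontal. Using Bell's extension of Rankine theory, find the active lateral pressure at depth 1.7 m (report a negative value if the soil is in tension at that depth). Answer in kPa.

0.681 kPa

K_a = (1 − sin φ)/(1 + sin φ) = 0.4059.
σ_a = K_a γ z − 2c√K_a = 0.4059×21.3×1.7 − 2×11×0.6371 = 0.6806 kPa.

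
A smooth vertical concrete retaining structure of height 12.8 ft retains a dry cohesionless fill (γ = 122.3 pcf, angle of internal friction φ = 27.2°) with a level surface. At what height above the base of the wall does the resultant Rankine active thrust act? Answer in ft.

4.27 ft

K_a = 0.3726.
The pressure distribution is triangular, so the resultant acts at H/3 above the base = 12.8/3 = 4.267 ft.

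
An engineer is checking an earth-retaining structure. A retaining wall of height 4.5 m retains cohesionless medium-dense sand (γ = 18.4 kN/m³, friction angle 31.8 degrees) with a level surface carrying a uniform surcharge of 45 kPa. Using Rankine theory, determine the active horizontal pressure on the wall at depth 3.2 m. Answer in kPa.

K_a = (1 − sin φ)/(1 + sin φ) = 0.3098.
σ_v = γz + q = 18.4 × 3.2 + 45 = 103.9 kPa.
σ_h = K_a σ_v = 0.3098 × 103.9 = 32.18 kPa.

32.2 kPa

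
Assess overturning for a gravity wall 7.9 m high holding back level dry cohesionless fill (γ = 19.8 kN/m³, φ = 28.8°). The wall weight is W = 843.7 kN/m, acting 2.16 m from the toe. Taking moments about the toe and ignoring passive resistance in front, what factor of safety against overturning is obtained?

3.20

K_a = tan²(45° − 28.8°/2) = 0.3498.
P_a = ½K_aγH² = 0.5×0.3498×19.8×7.9² = 216.1 kN/m, acting at H/3 = 2.633 m above the base.
Overturning moment M_o = P_a × H/3 = 216.1 × 2.633 = 569.1.
Resisting moment M_r = W × 2.16 = 843.7 × 2.16 = 1822.
FS_overturning = M_r/M_o = 1822/569.1 = 3.202.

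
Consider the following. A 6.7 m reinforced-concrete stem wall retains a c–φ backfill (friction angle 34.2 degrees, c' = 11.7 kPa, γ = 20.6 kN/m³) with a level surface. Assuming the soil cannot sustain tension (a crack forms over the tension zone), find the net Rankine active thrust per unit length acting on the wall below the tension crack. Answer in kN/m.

59.9 kN/m

K_a = 0.2803; √K_a = 0.5295.
Tension-crack depth z_c = 2c/(γ√K_a) = 2×11.7/(20.6×0.5295) = 2.145 m.
σ_a at base = K_a γ H − 2c√K_a = 0.2803×20.6×6.7 − 2×11.7×0.5295 = 26.30 kPa.
P_a = ½ × 26.30 × (H − z_c) = 0.5×26.30×4.555 = 59.90 kN/m.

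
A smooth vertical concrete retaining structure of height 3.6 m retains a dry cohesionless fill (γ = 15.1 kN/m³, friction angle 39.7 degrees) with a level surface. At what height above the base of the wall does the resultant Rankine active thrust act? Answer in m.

K_a = 0.2204.
The pressure distribution is triangular, so the resultant acts at H/3 above the base = 3.6/3 = 1.200 m.

1.20 m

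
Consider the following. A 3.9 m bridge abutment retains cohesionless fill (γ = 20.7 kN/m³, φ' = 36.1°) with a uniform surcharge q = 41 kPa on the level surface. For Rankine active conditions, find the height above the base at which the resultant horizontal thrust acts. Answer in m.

1.63 m

K_a = 0.2585.
Triangular part P₁ = ½K_aγH² = 40.69 at H/3 = 1.300 m; rectangular part P₂ = K_a q H = 41.33 at H/2 = 1.950 m.
ȳ = (P₁·1.300 + P₂·1.950)/(P₁+P₂) = 1.628 m.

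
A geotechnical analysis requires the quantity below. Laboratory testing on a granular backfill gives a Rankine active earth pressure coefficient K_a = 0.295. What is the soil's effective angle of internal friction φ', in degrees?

33.0°

K_a = tan²(45° − φ/2) ⇒ 45° − φ/2 = arctan(√0.295) = 28.51°.
φ = 2(45° − 28.51°) = 32.98°.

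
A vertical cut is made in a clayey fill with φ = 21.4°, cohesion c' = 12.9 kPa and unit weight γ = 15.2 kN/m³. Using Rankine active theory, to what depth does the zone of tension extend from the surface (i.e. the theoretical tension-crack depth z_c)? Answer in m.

2.49 m

K_a = tan²(45° − 21.4°/2) = 0.4653; √K_a = 0.6822.
The active pressure is zero where K_a γ z = 2c√K_a, so z_c = 2c/(γ√K_a) = 2×12.9/(15.2×0.6822) = 2.488 m.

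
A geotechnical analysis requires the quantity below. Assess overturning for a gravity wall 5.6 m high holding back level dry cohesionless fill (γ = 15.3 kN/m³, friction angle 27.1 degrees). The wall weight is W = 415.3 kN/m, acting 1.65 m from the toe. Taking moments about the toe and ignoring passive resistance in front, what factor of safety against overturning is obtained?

K_a = tan²(45° − 27.1°/2) = 0.3741.
P_a = ½K_aγH² = 0.5×0.3741×15.3×5.6² = 89.74 kN/m, acting at H/3 = 1.867 m above the base.
Overturning moment M_o = P_a × H/3 = 89.74 × 1.867 = 167.5.
Resisting moment M_r = W × 1.65 = 415.3 × 1.65 = 685.2.
FS_overturning = M_r/M_o = 685.2/167.5 = 4.091.

4.09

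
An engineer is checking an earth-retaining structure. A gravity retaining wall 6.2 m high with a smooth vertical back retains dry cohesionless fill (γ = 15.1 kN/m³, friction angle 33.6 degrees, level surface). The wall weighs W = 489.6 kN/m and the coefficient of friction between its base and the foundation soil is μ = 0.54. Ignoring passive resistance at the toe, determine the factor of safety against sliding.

K_a = tan²(45° − 33.6°/2) = 0.2875.
P_a = ½K_aγH² = 0.5×0.2875×15.1×6.2² = 83.44 kN/m, acting at H/3 = 2.067 m above the base.
FS_sliding = μW / P_a = 0.54×489.6 / 83.44 = 3.169.

3.17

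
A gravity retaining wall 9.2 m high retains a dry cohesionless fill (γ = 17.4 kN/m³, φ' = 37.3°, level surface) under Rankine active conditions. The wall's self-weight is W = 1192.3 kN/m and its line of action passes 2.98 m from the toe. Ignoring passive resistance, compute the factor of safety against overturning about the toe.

6.41

K_a = tan²(45° − 37.3°/2) = 0.2453.
P_a = ½K_aγH² = 0.5×0.2453×17.4×9.2² = 180.7 kN/m, acting at H/3 = 3.067 m above the base.
Overturning moment M_o = P_a × H/3 = 180.7 × 3.067 = 554.0.
Resisting moment M_r = W × 2.98 = 1192.3 × 2.98 = 3553.
FS_overturning = M_r/M_o = 3553/554.0 = 6.413.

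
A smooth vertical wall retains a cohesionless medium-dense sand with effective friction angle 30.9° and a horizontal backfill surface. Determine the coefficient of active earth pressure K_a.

0.321

K_a = tan²(45° − φ/2) = tan²(29.55°) = 0.3214.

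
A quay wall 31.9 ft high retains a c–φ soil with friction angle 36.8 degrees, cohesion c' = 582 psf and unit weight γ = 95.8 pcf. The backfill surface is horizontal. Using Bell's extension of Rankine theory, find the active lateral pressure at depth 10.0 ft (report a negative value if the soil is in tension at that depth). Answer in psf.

-343 psf

K_a = (1 − sin φ)/(1 + sin φ) = 0.2508.
σ_a = K_a γ z − 2c√K_a = 0.2508×95.8×10.0 − 2×582×0.5008 = -342.7 psf.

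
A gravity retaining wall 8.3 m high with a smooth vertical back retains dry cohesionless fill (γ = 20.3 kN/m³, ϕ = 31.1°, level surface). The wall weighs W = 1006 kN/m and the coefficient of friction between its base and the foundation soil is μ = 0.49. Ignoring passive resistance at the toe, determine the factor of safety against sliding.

K_a = tan²(45° − 31.1°/2) = 0.3188.
P_a = ½K_aγH² = 0.5×0.3188×20.3×8.3² = 222.9 kN/m, acting at H/3 = 2.767 m above the base.
FS_sliding = μW / P_a = 0.49×1006 / 222.9 = 2.211.

2.21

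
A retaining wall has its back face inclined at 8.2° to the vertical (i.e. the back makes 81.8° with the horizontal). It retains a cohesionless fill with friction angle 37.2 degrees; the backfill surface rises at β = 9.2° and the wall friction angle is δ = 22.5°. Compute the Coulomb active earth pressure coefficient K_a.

0.319

K_a = sin²(α+φ) / [sin²α · sin(α−δ) · (1 + √{sin(φ+δ)sin(φ−β) / (sin(α−δ)sin(α+β))})²].
With α = 81.8°, φ = 37.2°, δ = 22.5°, β = 9.2°: K_a = 0.3192.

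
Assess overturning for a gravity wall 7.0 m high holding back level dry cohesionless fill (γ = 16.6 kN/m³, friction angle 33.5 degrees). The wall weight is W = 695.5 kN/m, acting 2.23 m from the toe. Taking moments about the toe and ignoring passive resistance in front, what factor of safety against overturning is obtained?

K_a = tan²(45° − 33.5°/2) = 0.2887.
P_a = ½K_aγH² = 0.5×0.2887×16.6×7.0² = 117.4 kN/m, acting at H/3 = 2.333 m above the base.
Overturning moment M_o = P_a × H/3 = 117.4 × 2.333 = 274.0.
Resisting moment M_r = W × 2.23 = 695.5 × 2.23 = 1551.
FS_overturning = M_r/M_o = 1551/274.0 = 5.661.

5.66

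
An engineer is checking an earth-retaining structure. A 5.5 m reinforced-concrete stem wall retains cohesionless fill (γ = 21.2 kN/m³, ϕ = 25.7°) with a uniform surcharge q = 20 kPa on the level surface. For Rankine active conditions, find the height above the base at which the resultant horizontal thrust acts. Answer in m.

2.07 m

K_a = 0.3950.
Triangular part P₁ = ½K_aγH² = 126.7 at H/3 = 1.833 m; rectangular part P₂ = K_a q H = 43.45 at H/2 = 2.750 m.
ȳ = (P₁·1.833 + P₂·2.750)/(P₁+P₂) = 2.067 m.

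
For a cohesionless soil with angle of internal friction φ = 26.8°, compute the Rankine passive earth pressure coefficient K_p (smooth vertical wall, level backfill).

K_p = (1 + sin φ)/(1 − sin φ) = tan²(45° + 26.8°/2) = 2.642.

2.64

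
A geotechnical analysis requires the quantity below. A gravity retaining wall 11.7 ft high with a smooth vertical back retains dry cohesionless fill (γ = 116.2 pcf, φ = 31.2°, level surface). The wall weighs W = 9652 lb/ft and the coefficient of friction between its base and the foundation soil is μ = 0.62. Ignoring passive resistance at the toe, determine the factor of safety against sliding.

2.37

K_a = tan²(45° − 31.2°/2) = 0.3175.
P_a = ½K_aγH² = 0.5×0.3175×116.2×11.7² = 2525 lb/ft, acting at H/3 = 3.900 ft above the base.
FS_sliding = μW / P_a = 0.62×9652 / 2525 = 2.370.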